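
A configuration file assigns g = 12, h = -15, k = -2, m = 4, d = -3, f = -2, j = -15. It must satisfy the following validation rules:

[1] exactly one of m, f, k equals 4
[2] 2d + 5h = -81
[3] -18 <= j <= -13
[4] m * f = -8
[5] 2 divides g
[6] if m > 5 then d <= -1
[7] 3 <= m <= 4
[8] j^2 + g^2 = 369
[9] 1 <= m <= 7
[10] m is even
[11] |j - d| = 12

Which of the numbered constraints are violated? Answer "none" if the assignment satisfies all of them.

The assignment satisfies every constraint.

[1] m=4, f=-2, k=-2; 1 of them equals 4 — holds.
[2] 2d + 5h = 2(-3) + 5(-15) = -81 — holds.
[3] j = -15 lies in [-18, -13] — holds.
[4] m * f = 4 * (-2) = -8 — holds.
[5] 12 / 2 = 6, so 2 divides 12 — holds.
[6] m = 4, not > 5; antecedent false, conditional vacuously true — holds.
[7] m = 4 lies in [3, 4] — holds.
[8] j^2 + g^2 = (-15)^2 + 12^2 = 225 + 144 = 369 — holds.
[9] m = 4 lies in [1, 7] — holds.
[10] m = 4 is even — holds.
[11] |-15 - (-3)| = 12 — holds.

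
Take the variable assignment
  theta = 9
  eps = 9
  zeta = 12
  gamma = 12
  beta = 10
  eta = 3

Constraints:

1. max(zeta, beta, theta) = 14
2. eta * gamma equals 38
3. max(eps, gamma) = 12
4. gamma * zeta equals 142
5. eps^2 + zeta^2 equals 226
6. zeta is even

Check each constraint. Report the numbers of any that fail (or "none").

1. max(12, 10, 9) = 12, not 14 — violated.
2. eta * gamma = 3 * 12 = 36, not 38 — violated.
3. max(9, 12) = 12 — satisfied.
4. gamma * zeta = 12 * 12 = 144, not 142 — violated.
5. eps^2 + zeta^2 = 9^2 + 12^2 = 81 + 144 = 225, not 226 — violated.
6. zeta = 12 is even — satisfied.

The assignment fails constraints 1, 2, 4, 5.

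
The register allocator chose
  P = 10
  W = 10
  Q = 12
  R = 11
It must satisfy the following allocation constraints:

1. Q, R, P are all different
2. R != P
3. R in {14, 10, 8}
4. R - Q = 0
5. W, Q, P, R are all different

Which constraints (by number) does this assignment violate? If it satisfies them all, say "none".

No — constraints 3, 4, and 5 are not satisfied.

1. values 12, 11, 10 are pairwise distinct  holds
2. R = 11, P = 10; distinct  holds
3. R = 11 is not in {14, 10, 8}  fails
4. R - Q = 11 - 12 = -1, not 0  fails
5. W = P = 10, not all different  fails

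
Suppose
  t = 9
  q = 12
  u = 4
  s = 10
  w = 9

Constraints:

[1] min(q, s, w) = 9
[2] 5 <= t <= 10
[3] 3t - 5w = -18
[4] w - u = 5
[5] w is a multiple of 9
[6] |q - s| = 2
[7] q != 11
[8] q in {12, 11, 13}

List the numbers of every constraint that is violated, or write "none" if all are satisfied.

[1] min(12, 10, 9) = 9  ✔
[2] t = 9 lies in [5, 10]  ✔
[3] 3t - 5w = 3(9) - 5(9) = -18  ✔
[4] w - u = 9 - 4 = 5  ✔
[5] 9 / 9 = 1, so 9 divides 9  ✔
[6] |12 - 10| = 2  ✔
[7] q = 12, and 12 ≠ 11  ✔
[8] q = 12 is in {12, 11, 13}  ✔

No violations.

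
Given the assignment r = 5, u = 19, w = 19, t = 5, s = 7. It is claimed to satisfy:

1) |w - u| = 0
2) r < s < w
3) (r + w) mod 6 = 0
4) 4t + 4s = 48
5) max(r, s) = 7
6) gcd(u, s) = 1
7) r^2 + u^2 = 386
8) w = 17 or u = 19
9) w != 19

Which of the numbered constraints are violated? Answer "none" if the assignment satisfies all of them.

No — constraint 9 is not satisfied.

1) |19 - 19| = 0 — holds.
2) values 5 < 7 < 19 — holds.
3) r + w = 24; 24 mod 6 = 0 — holds.
4) 4t + 4s = 4(5) + 4(7) = 48 — holds.
5) max(5, 7) = 7 — holds.
6) gcd(19, 7) = 1 — holds.
7) r^2 + u^2 = 5^2 + 19^2 = 25 + 361 = 386 — holds.
8) w = 19 ≠ 17, but u = 19 = 19 (second disjunct) — holds.
9) w = 19, but 19 is required to differ — fails.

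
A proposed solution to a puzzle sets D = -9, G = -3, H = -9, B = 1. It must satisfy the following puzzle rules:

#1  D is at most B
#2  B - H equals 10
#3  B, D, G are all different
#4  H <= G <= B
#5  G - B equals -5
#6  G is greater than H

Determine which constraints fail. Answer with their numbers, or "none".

#1 D = -9, B = 1; -9 ≤ 1 — holds.
#2 B - H = 1 - (-9) = 10 — holds.
#3 values 1, -9, -3 are pairwise distinct — holds.
#4 values -9 <= -3 <= 1 — holds.
#5 G - B = -3 - 1 = -4, not -5 — does not hold.
#6 G = -3, H = -9; -3 > -9 — holds.

Constraint 5 does not hold.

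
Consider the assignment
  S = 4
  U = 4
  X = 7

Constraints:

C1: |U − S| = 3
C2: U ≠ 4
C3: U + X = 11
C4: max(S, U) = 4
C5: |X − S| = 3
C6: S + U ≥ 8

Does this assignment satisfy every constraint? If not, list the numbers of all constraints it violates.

C1: |4 − 4| = 0, not 3 — does not hold.
C2: U = 4, but 4 is required to differ — does not hold.
C3: U + X = 4 + 7 = 11 — holds.
C4: max(4, 4) = 4 — holds.
C5: |7 − 4| = 3 — holds.
C6: S + U = 4 + 4 = 8; 8 ≥ 8 — holds.

The assignment fails constraints 1, 2.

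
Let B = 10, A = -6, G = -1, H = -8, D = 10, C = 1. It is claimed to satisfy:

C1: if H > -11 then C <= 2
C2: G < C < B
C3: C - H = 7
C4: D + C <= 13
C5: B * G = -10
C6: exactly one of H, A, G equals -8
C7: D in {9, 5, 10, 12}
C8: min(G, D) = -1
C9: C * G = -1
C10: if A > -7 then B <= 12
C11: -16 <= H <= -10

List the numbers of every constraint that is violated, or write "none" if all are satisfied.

Constraints 3, 11 are violated.

C1: H = -8 > -11, so we need C ≤ 2; C = 1 ≤ 2  yes
C2: values -1 < 1 < 10  yes
C3: C - H = 1 - (-8) = 9, not 7  no
C4: D + C = 10 + 1 = 11; 11 ≤ 13  yes
C5: B * G = 10 * (-1) = -10  yes
C6: H=-8, A=-6, G=-1; 1 of them equals -8  yes
C7: D = 10 is in {9, 5, 10, 12}  yes
C8: min(-1, 10) = -1  yes
C9: C * G = 1 * (-1) = -1  yes
C10: A = -6 > -7, so we need B ≤ 12; B = 10 ≤ 12  yes
C11: H = -8 is outside [-16, -10]  no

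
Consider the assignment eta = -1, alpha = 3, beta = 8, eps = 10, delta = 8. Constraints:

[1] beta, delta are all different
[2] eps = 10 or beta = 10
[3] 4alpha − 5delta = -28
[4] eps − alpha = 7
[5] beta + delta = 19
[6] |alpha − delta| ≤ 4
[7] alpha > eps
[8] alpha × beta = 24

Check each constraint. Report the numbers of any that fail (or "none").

The assignment fails constraints 1, 5, 6, and 7.

[1] beta = delta = 8, not all different  ✘
[2] eps = 10 = 10 (first disjunct)  ✔
[3] 4alpha − 5delta = 4(3) − 5(8) = -28  ✔
[4] eps − alpha = 10 − 3 = 7  ✔
[5] beta + delta = 8 + 8 = 16, not 19  ✘
[6] |3 − 8| = 5; 5 > 4, exceeds bound 4  ✘
[7] alpha = 3, eps = 10; 3 ≤ 10 (want >)  ✘
[8] alpha × beta = 3 × 8 = 24  ✔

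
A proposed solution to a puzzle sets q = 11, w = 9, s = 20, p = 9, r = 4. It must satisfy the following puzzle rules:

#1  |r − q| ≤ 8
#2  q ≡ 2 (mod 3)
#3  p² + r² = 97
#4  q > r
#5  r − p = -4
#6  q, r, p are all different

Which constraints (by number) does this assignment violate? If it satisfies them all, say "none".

#1 |4 − 11| = 7; 7 ≤ 8 — holds.
#2 11 mod 3 = 2 — holds.
#3 p² + r² = 9² + 4² = 81 + 16 = 97 — holds.
#4 q = 11, r = 4; 11 > 4 — holds.
#5 r − p = 4 − 9 = -5, not -4 — does not hold.
#6 values 11, 4, 9 are pairwise distinct — holds.

The assignment fails constraint 5.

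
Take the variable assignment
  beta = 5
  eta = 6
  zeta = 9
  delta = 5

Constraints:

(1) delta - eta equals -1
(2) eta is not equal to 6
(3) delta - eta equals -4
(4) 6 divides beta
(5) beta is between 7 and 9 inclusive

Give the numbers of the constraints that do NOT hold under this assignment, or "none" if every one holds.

Constraints 2, 3, 4, and 5 do not hold.

(1) delta - eta = 5 - 6 = -1  yes
(2) eta = 6, but 6 is required to differ  no
(3) delta - eta = 5 - 6 = -1, not -4  no
(4) 5 = 6*0 + 5, so 6 does not divide 5  no
(5) beta = 5 is outside [7, 9]  no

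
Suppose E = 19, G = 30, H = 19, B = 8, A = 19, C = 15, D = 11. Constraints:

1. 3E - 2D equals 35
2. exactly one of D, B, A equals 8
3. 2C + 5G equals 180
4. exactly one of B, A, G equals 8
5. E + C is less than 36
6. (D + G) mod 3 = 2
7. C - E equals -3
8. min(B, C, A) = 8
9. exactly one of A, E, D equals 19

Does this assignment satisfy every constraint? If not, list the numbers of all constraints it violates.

1. 3E - 2D = 3(19) - 2(11) = 35  true
2. D=11, B=8, A=19; 1 of them equals 8  true
3. 2C + 5G = 2(15) + 5(30) = 180  true
4. B=8, A=19, G=30; 1 of them equals 8  true
5. E + C = 19 + 15 = 34; 34 < 36  true
6. D + G = 41; 41 mod 3 = 2  true
7. C - E = 15 - 19 = -4, not -3  false
8. min(8, 15, 19) = 8  true
9. A=19, E=19, D=11; 2 of them equal 19, not exactly one  false

Violated: 7, 9.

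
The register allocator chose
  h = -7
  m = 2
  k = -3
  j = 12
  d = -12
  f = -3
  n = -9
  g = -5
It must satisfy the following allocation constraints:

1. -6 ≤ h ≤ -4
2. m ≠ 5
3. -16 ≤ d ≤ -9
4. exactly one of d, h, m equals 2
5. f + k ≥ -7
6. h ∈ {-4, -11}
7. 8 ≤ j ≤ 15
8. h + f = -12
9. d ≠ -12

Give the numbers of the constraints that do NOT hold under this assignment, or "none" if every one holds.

1. h = -7 is outside [-6, -4] — does not hold.
2. m = 2, and 2 ≠ 5 — holds.
3. d = -12 lies in [-16, -9] — holds.
4. d=-12, h=-7, m=2; 1 of them equals 2 — holds.
5. f + k = -3 + (-3) = -6; -6 ≥ -7 — holds.
6. h = -7 is not in {-4, -11} — does not hold.
7. j = 12 lies in [8, 15] — holds.
8. h + f = -7 + (-3) = -10, not -12 — does not hold.
9. d = -12, but -12 is required to differ — does not hold.

Constraints 1, 6, 8, 9 are violated.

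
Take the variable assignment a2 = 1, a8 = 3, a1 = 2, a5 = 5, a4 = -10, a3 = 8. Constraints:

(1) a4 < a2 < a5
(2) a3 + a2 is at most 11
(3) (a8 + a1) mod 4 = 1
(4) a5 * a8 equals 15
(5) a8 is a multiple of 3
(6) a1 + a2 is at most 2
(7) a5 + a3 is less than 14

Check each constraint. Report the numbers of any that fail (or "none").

(1) values -10 < 1 < 5  true
(2) a3 + a2 = 8 + 1 = 9; 9 ≤ 11  true
(3) a8 + a1 = 5; 5 mod 4 = 1  true
(4) a5 * a8 = 5 * 3 = 15  true
(5) 3 / 3 = 1, so 3 divides 3  true
(6) a1 + a2 = 2 + 1 = 3; 3 > 2, bound 2 not met  false
(7) a5 + a3 = 5 + 8 = 13; 13 < 14  true

Violated: 6.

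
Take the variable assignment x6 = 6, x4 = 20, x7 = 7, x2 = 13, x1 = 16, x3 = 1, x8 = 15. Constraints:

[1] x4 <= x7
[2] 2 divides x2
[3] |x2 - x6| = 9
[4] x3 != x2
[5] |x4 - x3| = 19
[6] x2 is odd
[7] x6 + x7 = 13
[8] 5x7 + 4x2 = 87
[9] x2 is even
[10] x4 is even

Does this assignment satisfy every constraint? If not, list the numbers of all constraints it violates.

[1] x4 = 20, x7 = 7; 20 > 7 (want ≤)  ✘
[2] 13 = 2*6 + 1, so 2 does not divide 13  ✘
[3] |13 - 6| = 7, not 9  ✘
[4] x3 = 1, x2 = 13; distinct  ✔
[5] |20 - 1| = 19  ✔
[6] x2 = 13 is odd  ✔
[7] x6 + x7 = 6 + 7 = 13  ✔
[8] 5x7 + 4x2 = 5(7) + 4(13) = 87  ✔
[9] x2 = 13 is odd  ✘
[10] x4 = 20 is even  ✔

Violated: 1, 2, 3, and 9.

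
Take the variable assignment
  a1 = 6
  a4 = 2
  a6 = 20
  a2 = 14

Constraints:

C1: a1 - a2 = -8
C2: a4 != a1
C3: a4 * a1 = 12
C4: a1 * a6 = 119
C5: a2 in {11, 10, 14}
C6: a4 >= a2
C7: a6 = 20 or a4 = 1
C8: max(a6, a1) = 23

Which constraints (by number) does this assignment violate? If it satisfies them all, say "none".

C1: a1 - a2 = 6 - 14 = -8 — satisfied.
C2: a4 = 2, a1 = 6; distinct — satisfied.
C3: a4 * a1 = 2 * 6 = 12 — satisfied.
C4: a1 * a6 = 6 * 20 = 120, not 119 — violated.
C5: a2 = 14 is in {11, 10, 14} — satisfied.
C6: a4 = 2, a2 = 14; 2 < 14 (want ≥) — violated.
C7: a6 = 20 = 20 (first disjunct) — satisfied.
C8: max(20, 6) = 20, not 23 — violated.

Violated: 4, 6, 8.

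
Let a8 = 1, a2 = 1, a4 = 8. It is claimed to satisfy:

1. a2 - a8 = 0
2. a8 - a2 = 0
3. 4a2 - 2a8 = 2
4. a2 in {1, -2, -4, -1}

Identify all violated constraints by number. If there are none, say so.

None — every constraint holds.

1. a2 - a8 = 1 - 1 = 0 — holds.
2. a8 - a2 = 1 - 1 = 0 — holds.
3. 4a2 - 2a8 = 4(1) - 2(1) = 2 — holds.
4. a2 = 1 is in {1, -2, -4, -1} — holds.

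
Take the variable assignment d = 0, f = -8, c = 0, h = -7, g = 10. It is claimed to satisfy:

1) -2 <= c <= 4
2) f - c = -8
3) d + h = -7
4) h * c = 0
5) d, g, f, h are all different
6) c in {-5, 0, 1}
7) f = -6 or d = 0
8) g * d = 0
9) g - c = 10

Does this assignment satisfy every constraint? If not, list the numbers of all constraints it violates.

1) c = 0 lies in [-2, 4] — holds.
2) f - c = -8 - 0 = -8 — holds.
3) d + h = 0 + (-7) = -7 — holds.
4) h * c = -7 * 0 = 0 — holds.
5) values 0, 10, -8, -7 are pairwise distinct — holds.
6) c = 0 is in {-5, 0, 1} — holds.
7) f = -8 ≠ -6, but d = 0 = 0 (second disjunct) — holds.
8) g * d = 10 * 0 = 0 — holds.
9) g - c = 10 - 0 = 10 — holds.

Yes — all constraints hold.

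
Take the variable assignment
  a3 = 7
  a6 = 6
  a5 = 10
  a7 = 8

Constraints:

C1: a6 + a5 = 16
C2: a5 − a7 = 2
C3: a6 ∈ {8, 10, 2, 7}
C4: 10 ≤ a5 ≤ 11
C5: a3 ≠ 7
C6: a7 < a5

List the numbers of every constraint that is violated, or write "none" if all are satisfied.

No — constraints 3, 5 are not satisfied.

C1: a6 + a5 = 6 + 10 = 16 — OK.
C2: a5 − a7 = 10 − 8 = 2 — OK.
C3: a6 = 6 is not in {8, 10, 2, 7} — violated.
C4: a5 = 10 lies in [10, 11] — OK.
C5: a3 = 7, but 7 is required to differ — violated.
C6: a7 = 8, a5 = 10; 8 < 10 — OK.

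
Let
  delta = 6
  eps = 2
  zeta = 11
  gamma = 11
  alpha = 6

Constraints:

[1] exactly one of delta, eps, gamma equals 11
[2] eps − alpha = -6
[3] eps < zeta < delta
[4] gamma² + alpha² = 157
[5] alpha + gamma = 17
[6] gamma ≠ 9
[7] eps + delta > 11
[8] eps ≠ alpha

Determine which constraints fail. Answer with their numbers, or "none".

[1] delta=6, eps=2, gamma=11; 1 of them equals 11 — holds.
[2] eps − alpha = 2 − 6 = -4, not -6 — fails.
[3] values 2, 11, 6; zeta = 11 is not < delta = 6 — fails.
[4] gamma² + alpha² = 11² + 6² = 121 + 36 = 157 — holds.
[5] alpha + gamma = 6 + 11 = 17 — holds.
[6] gamma = 11, and 11 ≠ 9 — holds.
[7] eps + delta = 2 + 6 = 8; 8 ≤ 11, bound 11 not met — fails.
[8] eps = 2, alpha = 6; distinct — holds.

The assignment fails constraints 2, 3, 7.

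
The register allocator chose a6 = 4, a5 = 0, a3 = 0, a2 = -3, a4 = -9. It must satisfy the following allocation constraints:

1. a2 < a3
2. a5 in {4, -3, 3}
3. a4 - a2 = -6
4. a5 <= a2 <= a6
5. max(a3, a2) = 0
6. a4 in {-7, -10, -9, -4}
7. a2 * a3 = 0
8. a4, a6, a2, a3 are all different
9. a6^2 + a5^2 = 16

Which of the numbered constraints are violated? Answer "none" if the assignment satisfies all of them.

Violated: 2 and 4.

1. a2 = -3, a3 = 0; -3 < 0  true
2. a5 = 0 is not in {4, -3, 3}  false
3. a4 - a2 = -9 - (-3) = -6  true
4. values 0, -3, 4; a5 = 0 is not <= a2 = -3  false
5. max(0, -3) = 0  true
6. a4 = -9 is in {-7, -10, -9, -4}  true
7. a2 * a3 = -3 * 0 = 0  true
8. values -9, 4, -3, 0 are pairwise distinct  true
9. a6^2 + a5^2 = 4^2 + 0^2 = 16 + 0 = 16  true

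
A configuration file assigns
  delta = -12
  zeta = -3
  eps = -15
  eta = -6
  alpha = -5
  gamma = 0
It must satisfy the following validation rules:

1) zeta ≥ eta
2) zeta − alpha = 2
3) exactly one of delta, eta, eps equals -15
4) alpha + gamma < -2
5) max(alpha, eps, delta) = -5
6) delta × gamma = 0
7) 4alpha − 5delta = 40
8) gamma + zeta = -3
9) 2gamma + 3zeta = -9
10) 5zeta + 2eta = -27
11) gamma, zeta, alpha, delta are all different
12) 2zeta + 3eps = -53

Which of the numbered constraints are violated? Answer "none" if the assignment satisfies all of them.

1) zeta = -3, eta = -6; -3 ≥ -6  true
2) zeta − alpha = -3 − (-5) = 2  true
3) delta=-12, eta=-6, eps=-15; 1 of them equals -15  true
4) alpha + gamma = -5 + 0 = -5; -5 < -2  true
5) max(-5, -15, -12) = -5  true
6) delta × gamma = -12 × 0 = 0  true
7) 4alpha − 5delta = 4(-5) − 5(-12) = 40  true
8) gamma + zeta = 0 + (-3) = -3  true
9) 2gamma + 3zeta = 2(0) + 3(-3) = -9  true
10) 5zeta + 2eta = 5(-3) + 2(-6) = -27  true
11) values 0, -3, -5, -12 are pairwise distinct  true
12) 2zeta + 3eps = 2(-3) + 3(-15) = -51, not -53  false

Constraint 12 does not hold.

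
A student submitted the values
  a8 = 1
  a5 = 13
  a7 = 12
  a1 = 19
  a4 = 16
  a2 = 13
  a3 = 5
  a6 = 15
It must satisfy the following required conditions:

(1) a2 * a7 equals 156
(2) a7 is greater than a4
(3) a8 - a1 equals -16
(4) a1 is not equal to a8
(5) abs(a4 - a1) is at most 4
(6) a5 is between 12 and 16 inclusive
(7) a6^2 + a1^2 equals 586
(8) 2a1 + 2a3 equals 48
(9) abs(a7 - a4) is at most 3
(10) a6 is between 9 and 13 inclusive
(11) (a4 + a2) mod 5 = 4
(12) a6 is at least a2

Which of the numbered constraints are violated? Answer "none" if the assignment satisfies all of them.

Constraints 2, 3, 9, 10 are violated.

(1) a2 * a7 = 13 * 12 = 156 — holds.
(2) a7 = 12, a4 = 16; 12 ≤ 16 (want >) — fails.
(3) a8 - a1 = 1 - 19 = -18, not -16 — fails.
(4) a1 = 19, a8 = 1; distinct — holds.
(5) abs(16 - 19) = 3; 3 ≤ 4 — holds.
(6) a5 = 13 lies in [12, 16] — holds.
(7) a6^2 + a1^2 = 15^2 + 19^2 = 225 + 361 = 586 — holds.
(8) 2a1 + 2a3 = 2(19) + 2(5) = 48 — holds.
(9) abs(12 - 16) = 4; 4 > 3, exceeds bound 3 — fails.
(10) a6 = 15 is outside [9, 13] — fails.
(11) a4 + a2 = 29; 29 mod 5 = 4 — holds.
(12) a6 = 15, a2 = 13; 15 ≥ 13 — holds.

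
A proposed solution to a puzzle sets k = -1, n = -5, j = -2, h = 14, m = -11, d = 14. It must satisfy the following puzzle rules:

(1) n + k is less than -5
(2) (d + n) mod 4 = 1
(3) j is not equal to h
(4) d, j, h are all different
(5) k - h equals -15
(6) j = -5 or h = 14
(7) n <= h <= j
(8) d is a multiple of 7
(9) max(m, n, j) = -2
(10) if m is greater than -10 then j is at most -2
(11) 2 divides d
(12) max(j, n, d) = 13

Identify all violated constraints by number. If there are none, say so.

(1) n + k = -5 + (-1) = -6; -6 < -5  ✔
(2) d + n = 9; 9 mod 4 = 1  ✔
(3) j = -2, h = 14; distinct  ✔
(4) d = h = 14, not all different  ✘
(5) k - h = -1 - 14 = -15  ✔
(6) j = -2 ≠ -5, but h = 14 = 14 (second disjunct)  ✔
(7) values -5, 14, -2; h = 14 is not <= j = -2  ✘
(8) 14 / 7 = 2, so 7 divides 14  ✔
(9) max(-11, -5, -2) = -2  ✔
(10) m = -11, not > -10; antecedent false, conditional vacuously true  ✔
(11) 14 / 2 = 7, so 2 divides 14  ✔
(12) max(-2, -5, 14) = 14, not 13  ✘

The assignment fails constraints 4, 7, and 12.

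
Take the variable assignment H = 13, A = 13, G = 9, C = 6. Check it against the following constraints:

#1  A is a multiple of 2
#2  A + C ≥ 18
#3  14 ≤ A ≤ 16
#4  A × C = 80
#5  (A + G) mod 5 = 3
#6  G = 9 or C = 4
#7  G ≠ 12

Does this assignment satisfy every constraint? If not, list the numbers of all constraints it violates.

#1 13 = 2×6 + 1, so 2 does not divide 13 — violated.
#2 A + C = 13 + 6 = 19; 19 ≥ 18 — OK.
#3 A = 13 is outside [14, 16] — violated.
#4 A × C = 13 × 6 = 78, not 80 — violated.
#5 A + G = 22; 22 mod 5 = 2, not 3 — violated.
#6 G = 9 = 9 (first disjunct) — OK.
#7 G = 9, and 9 ≠ 12 — OK.

Violated: 1, 3, 4, 5.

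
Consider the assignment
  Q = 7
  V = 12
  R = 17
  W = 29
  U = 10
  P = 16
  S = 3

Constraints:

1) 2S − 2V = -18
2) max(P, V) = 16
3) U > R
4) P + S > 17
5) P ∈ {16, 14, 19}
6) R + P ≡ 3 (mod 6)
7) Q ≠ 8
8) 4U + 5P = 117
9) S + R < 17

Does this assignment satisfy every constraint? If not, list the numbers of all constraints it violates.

Constraints 3, 8, and 9 are violated.

1) 2S − 2V = 2(3) − 2(12) = -18 — satisfied.
2) max(16, 12) = 16 — satisfied.
3) U = 10, R = 17; 10 ≤ 17 (want >) — violated.
4) P + S = 16 + 3 = 19; 19 > 17 — satisfied.
5) P = 16 is in {16, 14, 19} — satisfied.
6) R + P = 33; 33 mod 6 = 3 — satisfied.
7) Q = 7, and 7 ≠ 8 — satisfied.
8) 4U + 5P = 4(10) + 5(16) = 120, not 117 — violated.
9) S + R = 3 + 17 = 20; 20 ≥ 17, bound 17 not met — violated.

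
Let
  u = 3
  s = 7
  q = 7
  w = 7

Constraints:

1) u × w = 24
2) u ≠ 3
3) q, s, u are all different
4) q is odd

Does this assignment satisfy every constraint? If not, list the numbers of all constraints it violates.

No — constraints 1, 2, 3 are not satisfied.

1) u × w = 3 × 7 = 21, not 24  no
2) u = 3, but 3 is required to differ  no
3) q = s = 7, not all different  no
4) q = 7 is odd  yes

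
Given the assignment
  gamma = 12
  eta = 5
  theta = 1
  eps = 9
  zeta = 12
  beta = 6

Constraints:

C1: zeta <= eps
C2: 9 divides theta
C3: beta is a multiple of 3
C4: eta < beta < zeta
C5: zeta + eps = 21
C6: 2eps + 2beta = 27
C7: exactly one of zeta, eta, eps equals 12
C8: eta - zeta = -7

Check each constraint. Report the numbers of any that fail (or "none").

No — constraints 1, 2, and 6 are not satisfied.

C1: zeta = 12, eps = 9; 12 > 9 (want ≤) — does not hold.
C2: 1 = 9*0 + 1, so 9 does not divide 1 — does not hold.
C3: 6 / 3 = 2, so 3 divides 6 — holds.
C4: values 5 < 6 < 12 — holds.
C5: zeta + eps = 12 + 9 = 21 — holds.
C6: 2eps + 2beta = 2(9) + 2(6) = 30, not 27 — does not hold.
C7: zeta=12, eta=5, eps=9; 1 of them equals 12 — holds.
C8: eta - zeta = 5 - 12 = -7 — holds.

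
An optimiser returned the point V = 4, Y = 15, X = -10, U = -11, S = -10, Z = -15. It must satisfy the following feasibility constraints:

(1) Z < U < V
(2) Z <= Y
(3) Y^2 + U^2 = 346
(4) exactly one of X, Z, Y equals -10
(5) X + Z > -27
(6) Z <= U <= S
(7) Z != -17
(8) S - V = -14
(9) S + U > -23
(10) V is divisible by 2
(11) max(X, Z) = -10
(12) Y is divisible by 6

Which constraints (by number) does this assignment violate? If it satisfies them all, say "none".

Violated: 12.

(1) values -15 < -11 < 4 — holds.
(2) Z = -15, Y = 15; -15 ≤ 15 — holds.
(3) Y^2 + U^2 = 15^2 + (-11)^2 = 225 + 121 = 346 — holds.
(4) X=-10, Z=-15, Y=15; 1 of them equals -10 — holds.
(5) X + Z = -10 + (-15) = -25; -25 > -27 — holds.
(6) values -15 <= -11 <= -10 — holds.
(7) Z = -15, and -15 ≠ -17 — holds.
(8) S - V = -10 - 4 = -14 — holds.
(9) S + U = -10 + (-11) = -21; -21 > -23 — holds.
(10) 4 / 2 = 2, so 2 divides 4 — holds.
(11) max(-10, -15) = -10 — holds.
(12) 15 = 6*2 + 3, so 6 does not divide 15 — fails.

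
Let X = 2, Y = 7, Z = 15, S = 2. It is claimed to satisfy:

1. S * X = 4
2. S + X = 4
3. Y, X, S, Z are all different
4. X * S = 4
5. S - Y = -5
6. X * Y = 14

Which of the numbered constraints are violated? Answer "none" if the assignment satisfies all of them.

1. S * X = 2 * 2 = 4 — OK.
2. S + X = 2 + 2 = 4 — OK.
3. X = S = 2, not all different — violated.
4. X * S = 2 * 2 = 4 — OK.
5. S - Y = 2 - 7 = -5 — OK.
6. X * Y = 2 * 7 = 14 — OK.

Constraint 3 does not hold.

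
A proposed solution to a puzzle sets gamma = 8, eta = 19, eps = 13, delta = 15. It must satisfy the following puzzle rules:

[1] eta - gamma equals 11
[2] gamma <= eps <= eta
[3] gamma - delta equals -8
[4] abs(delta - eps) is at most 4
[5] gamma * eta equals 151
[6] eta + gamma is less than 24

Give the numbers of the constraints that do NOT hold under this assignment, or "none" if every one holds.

[1] eta - gamma = 19 - 8 = 11 — holds.
[2] values 8 <= 13 <= 19 — holds.
[3] gamma - delta = 8 - 15 = -7, not -8 — fails.
[4] abs(15 - 13) = 2; 2 ≤ 4 — holds.
[5] gamma * eta = 8 * 19 = 152, not 151 — fails.
[6] eta + gamma = 19 + 8 = 27; 27 ≥ 24, bound 24 not met — fails.

The assignment fails constraints 3, 5, 6.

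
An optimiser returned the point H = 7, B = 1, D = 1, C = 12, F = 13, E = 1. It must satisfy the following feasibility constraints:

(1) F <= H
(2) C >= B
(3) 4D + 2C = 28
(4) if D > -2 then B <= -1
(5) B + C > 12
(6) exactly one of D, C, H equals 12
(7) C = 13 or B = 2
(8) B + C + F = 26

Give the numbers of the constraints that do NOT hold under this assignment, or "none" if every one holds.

(1) F = 13, H = 7; 13 > 7 (want ≤) — violated.
(2) C = 12, B = 1; 12 ≥ 1 — satisfied.
(3) 4D + 2C = 4(1) + 2(12) = 28 — satisfied.
(4) D = 1 > -2, so we need B ≤ -1; but B = 1 > -1 — violated.
(5) B + C = 1 + 12 = 13; 13 > 12 — satisfied.
(6) D=1, C=12, H=7; 1 of them equals 12 — satisfied.
(7) C = 12 ≠ 13 and B = 1 ≠ 2; both disjuncts false — violated.
(8) B + C + F = 1 + 12 + 13 = 26 — satisfied.

No — constraints 1, 4, 7 are not satisfied.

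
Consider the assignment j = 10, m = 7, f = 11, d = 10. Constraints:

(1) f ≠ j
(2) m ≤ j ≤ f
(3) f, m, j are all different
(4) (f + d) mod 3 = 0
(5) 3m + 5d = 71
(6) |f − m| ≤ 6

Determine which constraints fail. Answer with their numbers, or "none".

None — every constraint holds.

(1) f = 11, j = 10; distinct  ✔
(2) values 7 ≤ 10 ≤ 11  ✔
(3) values 11, 7, 10 are pairwise distinct  ✔
(4) f + d = 21; 21 mod 3 = 0  ✔
(5) 3m + 5d = 3(7) + 5(10) = 71  ✔
(6) |11 − 7| = 4; 4 ≤ 6  ✔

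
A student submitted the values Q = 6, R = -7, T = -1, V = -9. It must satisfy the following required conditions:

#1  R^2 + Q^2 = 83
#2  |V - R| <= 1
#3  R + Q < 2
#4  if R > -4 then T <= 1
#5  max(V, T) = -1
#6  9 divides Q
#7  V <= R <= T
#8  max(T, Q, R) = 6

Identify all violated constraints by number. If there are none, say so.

The assignment fails constraints 1, 2, and 6.

#1 R^2 + Q^2 = (-7)^2 + 6^2 = 49 + 36 = 85, not 83 — violated.
#2 |-9 - (-7)| = 2; 2 > 1, exceeds bound 1 — violated.
#3 R + Q = -7 + 6 = -1; -1 < 2 — OK.
#4 R = -7, not > -4; antecedent false, conditional vacuously true — OK.
#5 max(-9, -1) = -1 — OK.
#6 6 = 9*0 + 6, so 9 does not divide 6 — violated.
#7 values -9 <= -7 <= -1 — OK.
#8 max(-1, 6, -7) = 6 — OK.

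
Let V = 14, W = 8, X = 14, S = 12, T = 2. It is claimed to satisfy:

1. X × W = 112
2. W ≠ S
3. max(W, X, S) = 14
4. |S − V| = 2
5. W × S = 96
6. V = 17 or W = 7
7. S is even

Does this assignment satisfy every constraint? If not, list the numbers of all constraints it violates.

Constraint 6 is violated.

1. X × W = 14 × 8 = 112 — holds.
2. W = 8, S = 12; distinct — holds.
3. max(8, 14, 12) = 14 — holds.
4. |12 − 14| = 2 — holds.
5. W × S = 8 × 12 = 96 — holds.
6. V = 14 ≠ 17 and W = 8 ≠ 7; both disjuncts false — fails.
7. S = 12 is even — holds.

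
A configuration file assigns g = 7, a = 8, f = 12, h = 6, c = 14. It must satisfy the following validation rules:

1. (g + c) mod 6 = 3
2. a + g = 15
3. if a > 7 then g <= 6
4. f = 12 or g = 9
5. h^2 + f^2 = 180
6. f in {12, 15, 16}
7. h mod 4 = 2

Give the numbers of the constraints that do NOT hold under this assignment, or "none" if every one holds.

1. g + c = 21; 21 mod 6 = 3 — holds.
2. a + g = 8 + 7 = 15 — holds.
3. a = 8 > 7, so we need g ≤ 6; but g = 7 > 6 — does not hold.
4. f = 12 = 12 (first disjunct) — holds.
5. h^2 + f^2 = 6^2 + 12^2 = 36 + 144 = 180 — holds.
6. f = 12 is in {12, 15, 16} — holds.
7. 6 mod 4 = 2 — holds.

Violated: 3.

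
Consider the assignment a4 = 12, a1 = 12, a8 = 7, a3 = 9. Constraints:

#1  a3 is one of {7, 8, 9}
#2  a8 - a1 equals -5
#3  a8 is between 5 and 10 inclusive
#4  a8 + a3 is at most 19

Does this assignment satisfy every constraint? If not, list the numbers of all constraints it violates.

None — every constraint holds.

#1 a3 = 9 is in {7, 8, 9} — holds.
#2 a8 - a1 = 7 - 12 = -5 — holds.
#3 a8 = 7 lies in [5, 10] — holds.
#4 a8 + a3 = 7 + 9 = 16; 16 ≤ 19 — holds.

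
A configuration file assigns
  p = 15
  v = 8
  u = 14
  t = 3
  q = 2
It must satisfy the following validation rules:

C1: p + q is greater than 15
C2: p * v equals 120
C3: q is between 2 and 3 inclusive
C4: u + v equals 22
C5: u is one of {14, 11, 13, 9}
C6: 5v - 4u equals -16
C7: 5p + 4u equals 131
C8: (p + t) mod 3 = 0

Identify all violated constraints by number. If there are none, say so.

C1: p + q = 15 + 2 = 17; 17 > 15 — holds.
C2: p * v = 15 * 8 = 120 — holds.
C3: q = 2 lies in [2, 3] — holds.
C4: u + v = 14 + 8 = 22 — holds.
C5: u = 14 is in {14, 11, 13, 9} — holds.
C6: 5v - 4u = 5(8) - 4(14) = -16 — holds.
C7: 5p + 4u = 5(15) + 4(14) = 131 — holds.
C8: p + t = 18; 18 mod 3 = 0 — holds.

None — every constraint holds.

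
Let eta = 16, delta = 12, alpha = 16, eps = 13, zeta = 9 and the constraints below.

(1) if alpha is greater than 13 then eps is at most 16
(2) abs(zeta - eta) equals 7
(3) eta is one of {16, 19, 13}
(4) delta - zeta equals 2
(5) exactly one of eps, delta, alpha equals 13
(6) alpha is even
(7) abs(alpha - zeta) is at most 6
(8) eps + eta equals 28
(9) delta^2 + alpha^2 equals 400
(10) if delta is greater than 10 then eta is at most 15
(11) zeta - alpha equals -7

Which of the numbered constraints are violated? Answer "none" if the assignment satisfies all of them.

Violated: 4, 7, 8, and 10.

(1) alpha = 16 > 13, so we need eps ≤ 16; eps = 13 ≤ 16 — holds.
(2) abs(9 - 16) = 7 — holds.
(3) eta = 16 is in {16, 19, 13} — holds.
(4) delta - zeta = 12 - 9 = 3, not 2 — does not hold.
(5) eps=13, delta=12, alpha=16; 1 of them equals 13 — holds.
(6) alpha = 16 is even — holds.
(7) abs(16 - 9) = 7; 7 > 6, exceeds bound 6 — does not hold.
(8) eps + eta = 13 + 16 = 29, not 28 — does not hold.
(9) delta^2 + alpha^2 = 12^2 + 16^2 = 144 + 256 = 400 — holds.
(10) delta = 12 > 10, so we need eta ≤ 15; but eta = 16 > 15 — does not hold.
(11) zeta - alpha = 9 - 16 = -7 — holds.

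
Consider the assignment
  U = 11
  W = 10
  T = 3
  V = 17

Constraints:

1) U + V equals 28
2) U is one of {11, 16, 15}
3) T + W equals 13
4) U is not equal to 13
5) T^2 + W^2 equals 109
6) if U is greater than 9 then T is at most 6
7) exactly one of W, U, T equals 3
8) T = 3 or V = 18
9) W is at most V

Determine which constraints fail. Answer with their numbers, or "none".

All constraints are satisfied.

1) U + V = 11 + 17 = 28 — satisfied.
2) U = 11 is in {11, 16, 15} — satisfied.
3) T + W = 3 + 10 = 13 — satisfied.
4) U = 11, and 11 ≠ 13 — satisfied.
5) T^2 + W^2 = 3^2 + 10^2 = 9 + 100 = 109 — satisfied.
6) U = 11 > 9, so we need T ≤ 6; T = 3 ≤ 6 — satisfied.
7) W=10, U=11, T=3; 1 of them equals 3 — satisfied.
8) T = 3 = 3 (first disjunct) — satisfied.
9) W = 10, V = 17; 10 ≤ 17 — satisfied.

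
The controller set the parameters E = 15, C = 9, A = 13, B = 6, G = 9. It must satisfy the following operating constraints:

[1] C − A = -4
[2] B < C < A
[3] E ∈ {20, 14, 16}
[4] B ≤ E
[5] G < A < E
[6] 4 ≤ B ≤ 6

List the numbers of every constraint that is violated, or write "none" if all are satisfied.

[1] C − A = 9 − 13 = -4  true
[2] values 6 < 9 < 13  true
[3] E = 15 is not in {20, 14, 16}  false
[4] B = 6, E = 15; 6 ≤ 15  true
[5] values 9 < 13 < 15  true
[6] B = 6 lies in [4, 6]  true

Constraint 3 does not hold.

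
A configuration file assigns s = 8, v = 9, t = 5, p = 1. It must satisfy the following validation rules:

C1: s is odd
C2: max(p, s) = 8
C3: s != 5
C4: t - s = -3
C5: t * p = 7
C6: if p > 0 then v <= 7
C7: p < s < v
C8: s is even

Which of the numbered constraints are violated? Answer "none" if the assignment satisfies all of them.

C1: s = 8 is even — fails.
C2: max(1, 8) = 8 — holds.
C3: s = 8, and 8 ≠ 5 — holds.
C4: t - s = 5 - 8 = -3 — holds.
C5: t * p = 5 * 1 = 5, not 7 — fails.
C6: p = 1 > 0, so we need v ≤ 7; but v = 9 > 7 — fails.
C7: values 1 < 8 < 9 — holds.
C8: s = 8 is even — holds.

Violated: 1, 5, and 6.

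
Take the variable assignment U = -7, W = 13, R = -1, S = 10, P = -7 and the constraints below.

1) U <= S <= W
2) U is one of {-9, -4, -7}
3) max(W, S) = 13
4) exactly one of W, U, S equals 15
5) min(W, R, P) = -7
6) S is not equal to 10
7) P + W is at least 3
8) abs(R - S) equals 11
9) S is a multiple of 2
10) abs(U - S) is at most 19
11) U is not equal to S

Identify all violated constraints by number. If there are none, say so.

1) values -7 <= 10 <= 13  ✔
2) U = -7 is in {-9, -4, -7}  ✔
3) max(13, 10) = 13  ✔
4) W=13, U=-7, S=10; 0 of them equal 15, not exactly one  ✘
5) min(13, -1, -7) = -7  ✔
6) S = 10, but 10 is required to differ  ✘
7) P + W = -7 + 13 = 6; 6 ≥ 3  ✔
8) abs(-1 - 10) = 11  ✔
9) 10 / 2 = 5, so 2 divides 10  ✔
10) abs(-7 - 10) = 17; 17 ≤ 19  ✔
11) U = -7, S = 10; distinct  ✔

The assignment fails constraints 4, 6.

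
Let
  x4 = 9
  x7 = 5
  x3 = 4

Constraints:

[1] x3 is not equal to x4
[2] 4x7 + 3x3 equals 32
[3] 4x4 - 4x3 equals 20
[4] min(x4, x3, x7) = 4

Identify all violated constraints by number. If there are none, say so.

The assignment satisfies every constraint.

[1] x3 = 4, x4 = 9; distinct — holds.
[2] 4x7 + 3x3 = 4(5) + 3(4) = 32 — holds.
[3] 4x4 - 4x3 = 4(9) - 4(4) = 20 — holds.
[4] min(9, 4, 5) = 4 — holds.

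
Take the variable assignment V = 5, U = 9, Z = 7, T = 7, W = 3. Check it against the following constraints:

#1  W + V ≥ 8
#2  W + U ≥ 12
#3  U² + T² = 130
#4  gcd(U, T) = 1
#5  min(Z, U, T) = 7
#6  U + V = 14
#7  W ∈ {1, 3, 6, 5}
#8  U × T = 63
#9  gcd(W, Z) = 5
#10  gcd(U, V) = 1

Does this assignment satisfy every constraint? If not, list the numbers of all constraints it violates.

The assignment fails constraint 9.

#1 W + V = 3 + 5 = 8; 8 ≥ 8  ✔
#2 W + U = 3 + 9 = 12; 12 ≥ 12  ✔
#3 U² + T² = 9² + 7² = 81 + 49 = 130  ✔
#4 gcd(9, 7) = 1  ✔
#5 min(7, 9, 7) = 7  ✔
#6 U + V = 9 + 5 = 14  ✔
#7 W = 3 is in {1, 3, 6, 5}  ✔
#8 U × T = 9 × 7 = 63  ✔
#9 gcd(3, 7) = 1, not 5  ✘
#10 gcd(9, 5) = 1  ✔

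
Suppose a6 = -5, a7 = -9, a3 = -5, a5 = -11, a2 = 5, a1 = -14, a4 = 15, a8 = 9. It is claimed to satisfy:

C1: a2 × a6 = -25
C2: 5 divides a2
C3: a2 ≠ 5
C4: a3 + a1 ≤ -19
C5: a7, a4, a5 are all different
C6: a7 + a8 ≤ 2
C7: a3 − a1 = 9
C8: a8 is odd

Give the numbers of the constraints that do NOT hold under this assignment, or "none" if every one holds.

C1: a2 × a6 = 5 × (-5) = -25  ✔
C2: 5 / 5 = 1, so 5 divides 5  ✔
C3: a2 = 5, but 5 is required to differ  ✘
C4: a3 + a1 = -5 + (-14) = -19; -19 ≤ -19  ✔
C5: values -9, 15, -11 are pairwise distinct  ✔
C6: a7 + a8 = -9 + 9 = 0; 0 ≤ 2  ✔
C7: a3 − a1 = -5 − (-14) = 9  ✔
C8: a8 = 9 is odd  ✔

The assignment fails constraint 3.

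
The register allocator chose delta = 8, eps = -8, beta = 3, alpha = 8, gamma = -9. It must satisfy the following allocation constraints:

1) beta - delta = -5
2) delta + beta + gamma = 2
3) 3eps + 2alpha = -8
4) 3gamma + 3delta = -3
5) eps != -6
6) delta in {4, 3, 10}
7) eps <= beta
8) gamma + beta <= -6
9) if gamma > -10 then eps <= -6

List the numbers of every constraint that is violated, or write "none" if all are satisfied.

1) beta - delta = 3 - 8 = -5  holds
2) delta + beta + gamma = 8 + 3 + (-9) = 2  holds
3) 3eps + 2alpha = 3(-8) + 2(8) = -8  holds
4) 3gamma + 3delta = 3(-9) + 3(8) = -3  holds
5) eps = -8, and -8 ≠ -6  holds
6) delta = 8 is not in {4, 3, 10}  fails
7) eps = -8, beta = 3; -8 ≤ 3  holds
8) gamma + beta = -9 + 3 = -6; -6 ≤ -6  holds
9) gamma = -9 > -10, so we need eps ≤ -6; eps = -8 ≤ -6  holds

Constraint 6 does not hold.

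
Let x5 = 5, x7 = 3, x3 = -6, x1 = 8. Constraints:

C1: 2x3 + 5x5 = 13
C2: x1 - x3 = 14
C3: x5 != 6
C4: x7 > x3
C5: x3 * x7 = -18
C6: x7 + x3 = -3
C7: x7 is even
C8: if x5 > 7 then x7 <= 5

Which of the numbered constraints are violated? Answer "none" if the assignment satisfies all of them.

C1: 2x3 + 5x5 = 2(-6) + 5(5) = 13 — satisfied.
C2: x1 - x3 = 8 - (-6) = 14 — satisfied.
C3: x5 = 5, and 5 ≠ 6 — satisfied.
C4: x7 = 3, x3 = -6; 3 > -6 — satisfied.
C5: x3 * x7 = -6 * 3 = -18 — satisfied.
C6: x7 + x3 = 3 + (-6) = -3 — satisfied.
C7: x7 = 3 is odd — violated.
C8: x5 = 5, not > 7; antecedent false, conditional vacuously true — satisfied.

Constraint 7 is violated.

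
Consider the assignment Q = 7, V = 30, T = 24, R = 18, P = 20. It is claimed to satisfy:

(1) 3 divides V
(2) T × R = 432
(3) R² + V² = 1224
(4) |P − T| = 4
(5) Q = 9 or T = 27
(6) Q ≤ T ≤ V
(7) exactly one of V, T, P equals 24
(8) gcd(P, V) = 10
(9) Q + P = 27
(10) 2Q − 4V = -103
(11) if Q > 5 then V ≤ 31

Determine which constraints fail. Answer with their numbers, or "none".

(1) 30 / 3 = 10, so 3 divides 30 — OK.
(2) T × R = 24 × 18 = 432 — OK.
(3) R² + V² = 18² + 30² = 324 + 900 = 1224 — OK.
(4) |20 − 24| = 4 — OK.
(5) Q = 7 ≠ 9 and T = 24 ≠ 27; both disjuncts false — violated.
(6) values 7 ≤ 24 ≤ 30 — OK.
(7) V=30, T=24, P=20; 1 of them equals 24 — OK.
(8) gcd(20, 30) = 10 — OK.
(9) Q + P = 7 + 20 = 27 — OK.
(10) 2Q − 4V = 2(7) − 4(30) = -106, not -103 — violated.
(11) Q = 7 > 5, so we need V ≤ 31; V = 30 ≤ 31 — OK.

Violated: 5 and 10.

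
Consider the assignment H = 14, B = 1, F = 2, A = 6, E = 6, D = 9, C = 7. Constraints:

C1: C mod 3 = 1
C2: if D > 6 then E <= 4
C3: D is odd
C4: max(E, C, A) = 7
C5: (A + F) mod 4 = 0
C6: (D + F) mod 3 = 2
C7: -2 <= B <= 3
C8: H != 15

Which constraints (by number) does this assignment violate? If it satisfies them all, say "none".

The assignment fails constraint 2.

C1: 7 mod 3 = 1 — holds.
C2: D = 9 > 6, so we need E ≤ 4; but E = 6 > 4 — does not hold.
C3: D = 9 is odd — holds.
C4: max(6, 7, 6) = 7 — holds.
C5: A + F = 8; 8 mod 4 = 0 — holds.
C6: D + F = 11; 11 mod 3 = 2 — holds.
C7: B = 1 lies in [-2, 3] — holds.
C8: H = 14, and 14 ≠ 15 — holds.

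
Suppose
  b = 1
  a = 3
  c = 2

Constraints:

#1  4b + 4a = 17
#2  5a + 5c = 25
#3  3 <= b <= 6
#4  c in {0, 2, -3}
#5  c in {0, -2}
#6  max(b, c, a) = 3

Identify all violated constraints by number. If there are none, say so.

#1 4b + 4a = 4(1) + 4(3) = 16, not 17  ✗
#2 5a + 5c = 5(3) + 5(2) = 25  ✓
#3 b = 1 is outside [3, 6]  ✗
#4 c = 2 is in {0, 2, -3}  ✓
#5 c = 2 is not in {0, -2}  ✗
#6 max(1, 2, 3) = 3  ✓

No — constraints 1, 3, and 5 are not satisfied.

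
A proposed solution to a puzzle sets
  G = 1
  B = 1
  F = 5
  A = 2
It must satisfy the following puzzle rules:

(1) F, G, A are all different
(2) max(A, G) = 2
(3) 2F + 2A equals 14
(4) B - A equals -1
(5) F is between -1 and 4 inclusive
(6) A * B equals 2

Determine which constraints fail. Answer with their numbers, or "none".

Constraint 5 does not hold.

(1) values 5, 1, 2 are pairwise distinct — holds.
(2) max(2, 1) = 2 — holds.
(3) 2F + 2A = 2(5) + 2(2) = 14 — holds.
(4) B - A = 1 - 2 = -1 — holds.
(5) F = 5 is outside [-1, 4] — does not hold.
(6) A * B = 2 * 1 = 2 — holds.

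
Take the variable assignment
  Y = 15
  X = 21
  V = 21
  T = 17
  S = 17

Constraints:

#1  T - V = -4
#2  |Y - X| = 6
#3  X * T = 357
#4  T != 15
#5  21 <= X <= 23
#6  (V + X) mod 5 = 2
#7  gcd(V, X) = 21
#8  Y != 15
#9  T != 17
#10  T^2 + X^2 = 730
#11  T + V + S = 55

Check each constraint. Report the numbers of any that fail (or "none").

Violated: 8, 9.

#1 T - V = 17 - 21 = -4 — holds.
#2 |15 - 21| = 6 — holds.
#3 X * T = 21 * 17 = 357 — holds.
#4 T = 17, and 17 ≠ 15 — holds.
#5 X = 21 lies in [21, 23] — holds.
#6 V + X = 42; 42 mod 5 = 2 — holds.
#7 gcd(21, 21) = 21 — holds.
#8 Y = 15, but 15 is required to differ — does not hold.
#9 T = 17, but 17 is required to differ — does not hold.
#10 T^2 + X^2 = 17^2 + 21^2 = 289 + 441 = 730 — holds.
#11 T + V + S = 17 + 21 + 17 = 55 — holds.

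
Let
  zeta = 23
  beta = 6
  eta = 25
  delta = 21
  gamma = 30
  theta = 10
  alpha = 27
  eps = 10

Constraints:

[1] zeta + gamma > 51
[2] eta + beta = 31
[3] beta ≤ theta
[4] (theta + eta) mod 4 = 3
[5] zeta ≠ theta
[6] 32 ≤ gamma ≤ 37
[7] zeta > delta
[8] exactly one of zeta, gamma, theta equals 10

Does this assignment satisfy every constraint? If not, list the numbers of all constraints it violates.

Violated: 6.

[1] zeta + gamma = 23 + 30 = 53; 53 > 51 — holds.
[2] eta + beta = 25 + 6 = 31 — holds.
[3] beta = 6, theta = 10; 6 ≤ 10 — holds.
[4] theta + eta = 35; 35 mod 4 = 3 — holds.
[5] zeta = 23, theta = 10; distinct — holds.
[6] gamma = 30 is outside [32, 37] — fails.
[7] zeta = 23, delta = 21; 23 > 21 — holds.
[8] zeta=23, gamma=30, theta=10; 1 of them equals 10 — holds.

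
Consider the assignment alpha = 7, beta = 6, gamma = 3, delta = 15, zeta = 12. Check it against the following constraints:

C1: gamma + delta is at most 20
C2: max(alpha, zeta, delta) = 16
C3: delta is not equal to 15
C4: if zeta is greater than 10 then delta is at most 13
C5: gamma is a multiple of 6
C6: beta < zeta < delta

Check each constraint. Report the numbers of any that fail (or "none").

The assignment fails constraints 2, 3, 4, and 5.

C1: gamma + delta = 3 + 15 = 18; 18 ≤ 20  ✔
C2: max(7, 12, 15) = 15, not 16  ✘
C3: delta = 15, but 15 is required to differ  ✘
C4: zeta = 12 > 10, so we need delta ≤ 13; but delta = 15 > 13  ✘
C5: 3 = 6*0 + 3, so 6 does not divide 3  ✘
C6: values 6 < 12 < 15  ✔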